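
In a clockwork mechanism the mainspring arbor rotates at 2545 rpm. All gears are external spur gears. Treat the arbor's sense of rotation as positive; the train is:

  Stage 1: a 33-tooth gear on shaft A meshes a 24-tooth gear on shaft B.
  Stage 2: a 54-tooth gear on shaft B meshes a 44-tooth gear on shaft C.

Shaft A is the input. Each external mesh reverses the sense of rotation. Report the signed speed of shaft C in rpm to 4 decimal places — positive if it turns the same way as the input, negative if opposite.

+4294.6875 rpm (same as input, |ω| = 4294.6875 rpm)

Stage 1 [33T→24T]: ω = 2545.0000×33/24 = 3499.3750 rpm, dir flips to −; running = −3499.3750
Stage 2 [54T→44T]: ω = 3499.3750×54/44 = 4294.6875 rpm, dir flips to +; running = +4294.6875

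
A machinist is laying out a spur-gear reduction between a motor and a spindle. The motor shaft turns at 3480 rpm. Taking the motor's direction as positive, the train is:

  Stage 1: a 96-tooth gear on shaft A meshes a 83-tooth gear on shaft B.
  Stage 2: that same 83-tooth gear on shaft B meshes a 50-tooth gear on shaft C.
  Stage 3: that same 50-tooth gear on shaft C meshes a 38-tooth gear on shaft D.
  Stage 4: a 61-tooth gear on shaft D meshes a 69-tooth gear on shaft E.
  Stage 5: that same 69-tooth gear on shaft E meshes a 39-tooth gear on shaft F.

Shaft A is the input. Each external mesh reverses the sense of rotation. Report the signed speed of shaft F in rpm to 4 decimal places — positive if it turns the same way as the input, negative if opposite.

-13750.9312 rpm (opposite to input, |ω| = 13750.9312 rpm)

Stage 1 [96T→83T]: ω = 3480.0000×96/83 = 4025.0602 rpm, dir flips to −; running = −4025.0602
Stage 2 [83T→50T]: ω = 4025.0602×83/50 = 6681.6000 rpm, dir flips to +; running = +6681.6000
Stage 3 [50T→38T]: ω = 6681.6000×50/38 = 8791.5789 rpm, dir flips to −; running = −8791.5789
Stage 4 [61T→69T]: ω = 8791.5789×61/69 = 7772.2654 rpm, dir flips to +; running = +7772.2654
Stage 5 [69T→39T]: ω = 7772.2654×69/39 = 13750.9312 rpm, dir flips to −; running = −13750.9312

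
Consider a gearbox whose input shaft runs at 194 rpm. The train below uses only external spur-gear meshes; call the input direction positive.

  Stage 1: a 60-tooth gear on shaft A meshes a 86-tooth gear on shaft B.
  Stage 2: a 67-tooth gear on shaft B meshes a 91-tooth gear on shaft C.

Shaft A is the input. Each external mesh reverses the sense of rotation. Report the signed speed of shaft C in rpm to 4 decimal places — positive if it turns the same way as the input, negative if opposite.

Stage 1 [60T→86T]: ω = 194.0000×60/86 = 135.3488 rpm, dir flips to −; running = −135.3488
Stage 2 [67T→91T]: ω = 135.3488×67/91 = 99.6524 rpm, dir flips to +; running = +99.6524

+99.6524 rpm (same as input, |ω| = 99.6524 rpm)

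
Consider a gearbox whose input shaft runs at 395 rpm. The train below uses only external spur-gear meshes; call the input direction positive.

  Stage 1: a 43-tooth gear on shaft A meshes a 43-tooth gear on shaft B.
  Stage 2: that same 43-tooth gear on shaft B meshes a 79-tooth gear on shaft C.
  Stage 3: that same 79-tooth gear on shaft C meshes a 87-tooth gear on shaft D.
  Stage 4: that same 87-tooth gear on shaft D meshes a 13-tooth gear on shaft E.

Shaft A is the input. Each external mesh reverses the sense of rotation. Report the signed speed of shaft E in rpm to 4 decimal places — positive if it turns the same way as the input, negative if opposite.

Stage 1 [43T→43T]: ω = 395.0000×43/43 = 395.0000 rpm, dir flips to −; running = −395.0000
Stage 2 [43T→79T]: ω = 395.0000×43/79 = 215.0000 rpm, dir flips to +; running = +215.0000
Stage 3 [79T→87T]: ω = 215.0000×79/87 = 195.2299 rpm, dir flips to −; running = −195.2299
Stage 4 [87T→13T]: ω = 195.2299×87/13 = 1306.5385 rpm, dir flips to +; running = +1306.5385

+1306.5385 rpm (same as input, |ω| = 1306.5385 rpm)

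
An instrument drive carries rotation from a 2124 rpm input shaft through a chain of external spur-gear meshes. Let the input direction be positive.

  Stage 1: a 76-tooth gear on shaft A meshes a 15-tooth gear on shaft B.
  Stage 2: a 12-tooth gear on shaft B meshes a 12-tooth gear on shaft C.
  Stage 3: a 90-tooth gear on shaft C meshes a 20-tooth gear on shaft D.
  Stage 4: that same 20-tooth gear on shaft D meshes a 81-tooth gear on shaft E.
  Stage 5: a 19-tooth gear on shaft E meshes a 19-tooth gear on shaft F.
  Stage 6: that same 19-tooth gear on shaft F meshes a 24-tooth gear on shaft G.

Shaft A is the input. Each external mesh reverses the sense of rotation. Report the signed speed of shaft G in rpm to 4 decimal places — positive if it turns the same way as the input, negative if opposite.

Stage 1 [76T→15T]: ω = 2124.0000×76/15 = 10761.6000 rpm, dir flips to −; running = −10761.6000
Stage 2 [12T→12T]: ω = 10761.6000×12/12 = 10761.6000 rpm, dir flips to +; running = +10761.6000
Stage 3 [90T→20T]: ω = 10761.6000×90/20 = 48427.2000 rpm, dir flips to −; running = −48427.2000
Stage 4 [20T→81T]: ω = 48427.2000×20/81 = 11957.3333 rpm, dir flips to +; running = +11957.3333
Stage 5 [19T→19T]: ω = 11957.3333×19/19 = 11957.3333 rpm, dir flips to −; running = −11957.3333
Stage 6 [19T→24T]: ω = 11957.3333×19/24 = 9466.2222 rpm, dir flips to +; running = +9466.2222

+9466.2222 rpm (same as input, |ω| = 9466.2222 rpm)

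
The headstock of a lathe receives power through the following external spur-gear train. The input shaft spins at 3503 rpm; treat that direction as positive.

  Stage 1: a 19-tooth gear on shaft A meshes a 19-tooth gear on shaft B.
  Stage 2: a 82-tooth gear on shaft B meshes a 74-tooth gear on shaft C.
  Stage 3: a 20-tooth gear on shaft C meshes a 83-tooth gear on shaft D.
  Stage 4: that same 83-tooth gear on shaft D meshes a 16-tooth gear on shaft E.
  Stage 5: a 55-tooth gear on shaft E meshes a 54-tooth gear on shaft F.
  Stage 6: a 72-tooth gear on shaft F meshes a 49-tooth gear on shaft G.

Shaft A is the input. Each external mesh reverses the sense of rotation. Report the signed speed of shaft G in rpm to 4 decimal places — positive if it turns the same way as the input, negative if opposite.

Stage 1 [19T→19T]: ω = 3503.0000×19/19 = 3503.0000 rpm, dir flips to −; running = −3503.0000
Stage 2 [82T→74T]: ω = 3503.0000×82/74 = 3881.7027 rpm, dir flips to +; running = +3881.7027
Stage 3 [20T→83T]: ω = 3881.7027×20/83 = 935.3500 rpm, dir flips to −; running = −935.3500
Stage 4 [83T→16T]: ω = 935.3500×83/16 = 4852.1284 rpm, dir flips to +; running = +4852.1284
Stage 5 [55T→54T]: ω = 4852.1284×55/54 = 4941.9826 rpm, dir flips to −; running = −4941.9826
Stage 6 [72T→49T]: ω = 4941.9826×72/49 = 7261.6887 rpm, dir flips to +; running = +7261.6887

+7261.6887 rpm (same as input, |ω| = 7261.6887 rpm)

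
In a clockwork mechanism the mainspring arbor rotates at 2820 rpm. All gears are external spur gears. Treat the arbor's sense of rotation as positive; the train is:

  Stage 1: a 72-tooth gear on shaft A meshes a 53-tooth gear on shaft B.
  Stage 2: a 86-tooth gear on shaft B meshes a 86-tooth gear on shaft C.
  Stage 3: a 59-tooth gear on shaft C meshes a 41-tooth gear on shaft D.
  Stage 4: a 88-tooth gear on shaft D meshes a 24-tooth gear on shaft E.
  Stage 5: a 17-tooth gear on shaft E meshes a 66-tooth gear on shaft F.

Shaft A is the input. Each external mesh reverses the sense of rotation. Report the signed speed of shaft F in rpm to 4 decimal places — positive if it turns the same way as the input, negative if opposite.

Stage 1 [72T→53T]: ω = 2820.0000×72/53 = 3830.9434 rpm, dir flips to −; running = −3830.9434
Stage 2 [86T→86T]: ω = 3830.9434×86/86 = 3830.9434 rpm, dir flips to +; running = +3830.9434
Stage 3 [59T→41T]: ω = 3830.9434×59/41 = 5512.8210 rpm, dir flips to −; running = −5512.8210
Stage 4 [88T→24T]: ω = 5512.8210×88/24 = 20213.6769 rpm, dir flips to +; running = +20213.6769
Stage 5 [17T→66T]: ω = 20213.6769×17/66 = 5206.5532 rpm, dir flips to −; running = −5206.5532

-5206.5532 rpm (opposite to input, |ω| = 5206.5532 rpm)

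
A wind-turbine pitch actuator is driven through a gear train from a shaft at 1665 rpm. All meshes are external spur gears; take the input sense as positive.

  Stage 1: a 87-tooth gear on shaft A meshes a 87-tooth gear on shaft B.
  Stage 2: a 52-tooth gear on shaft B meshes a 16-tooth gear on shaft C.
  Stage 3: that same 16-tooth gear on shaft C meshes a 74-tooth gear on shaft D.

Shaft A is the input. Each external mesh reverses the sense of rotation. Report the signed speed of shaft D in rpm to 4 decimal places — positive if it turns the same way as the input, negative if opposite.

-1170.0000 rpm (opposite to input, |ω| = 1170.0000 rpm)

Stage 1 [87T→87T]: ω = 1665.0000×87/87 = 1665.0000 rpm, dir flips to −; running = −1665.0000
Stage 2 [52T→16T]: ω = 1665.0000×52/16 = 5411.2500 rpm, dir flips to +; running = +5411.2500
Stage 3 [16T→74T]: ω = 5411.2500×16/74 = 1170.0000 rpm, dir flips to −; running = −1170.0000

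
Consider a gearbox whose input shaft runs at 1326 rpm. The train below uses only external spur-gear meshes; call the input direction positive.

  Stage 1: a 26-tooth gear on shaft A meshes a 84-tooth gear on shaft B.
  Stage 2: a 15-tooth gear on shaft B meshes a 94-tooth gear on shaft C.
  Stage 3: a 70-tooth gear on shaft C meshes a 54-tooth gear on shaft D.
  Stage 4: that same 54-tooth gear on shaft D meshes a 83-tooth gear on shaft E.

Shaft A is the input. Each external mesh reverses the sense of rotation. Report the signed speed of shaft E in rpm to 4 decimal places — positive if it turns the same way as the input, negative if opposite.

+55.2358 rpm (same as input, |ω| = 55.2358 rpm)

Stage 1 [26T→84T]: ω = 1326.0000×26/84 = 410.4286 rpm, dir flips to −; running = −410.4286
Stage 2 [15T→94T]: ω = 410.4286×15/94 = 65.4939 rpm, dir flips to +; running = +65.4939
Stage 3 [70T→54T]: ω = 65.4939×70/54 = 84.8995 rpm, dir flips to −; running = −84.8995
Stage 4 [54T→83T]: ω = 84.8995×54/83 = 55.2358 rpm, dir flips to +; running = +55.2358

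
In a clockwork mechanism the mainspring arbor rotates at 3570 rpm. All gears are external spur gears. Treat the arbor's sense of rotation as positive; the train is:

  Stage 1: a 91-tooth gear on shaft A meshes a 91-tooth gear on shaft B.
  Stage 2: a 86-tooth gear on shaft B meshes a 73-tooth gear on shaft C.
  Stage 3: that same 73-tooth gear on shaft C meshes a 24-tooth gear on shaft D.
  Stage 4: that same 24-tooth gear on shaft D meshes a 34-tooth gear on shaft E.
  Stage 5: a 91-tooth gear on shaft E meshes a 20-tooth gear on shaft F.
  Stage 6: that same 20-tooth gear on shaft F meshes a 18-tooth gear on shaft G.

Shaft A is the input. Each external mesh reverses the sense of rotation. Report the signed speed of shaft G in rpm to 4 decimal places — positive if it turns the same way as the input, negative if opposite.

Stage 1 [91T→91T]: ω = 3570.0000×91/91 = 3570.0000 rpm, dir flips to −; running = −3570.0000
Stage 2 [86T→73T]: ω = 3570.0000×86/73 = 4205.7534 rpm, dir flips to +; running = +4205.7534
Stage 3 [73T→24T]: ω = 4205.7534×73/24 = 12792.5000 rpm, dir flips to −; running = −12792.5000
Stage 4 [24T→34T]: ω = 12792.5000×24/34 = 9030.0000 rpm, dir flips to +; running = +9030.0000
Stage 5 [91T→20T]: ω = 9030.0000×91/20 = 41086.5000 rpm, dir flips to −; running = −41086.5000
Stage 6 [20T→18T]: ω = 41086.5000×20/18 = 45651.6667 rpm, dir flips to +; running = +45651.6667

+45651.6667 rpm (same as input, |ω| = 45651.6667 rpm)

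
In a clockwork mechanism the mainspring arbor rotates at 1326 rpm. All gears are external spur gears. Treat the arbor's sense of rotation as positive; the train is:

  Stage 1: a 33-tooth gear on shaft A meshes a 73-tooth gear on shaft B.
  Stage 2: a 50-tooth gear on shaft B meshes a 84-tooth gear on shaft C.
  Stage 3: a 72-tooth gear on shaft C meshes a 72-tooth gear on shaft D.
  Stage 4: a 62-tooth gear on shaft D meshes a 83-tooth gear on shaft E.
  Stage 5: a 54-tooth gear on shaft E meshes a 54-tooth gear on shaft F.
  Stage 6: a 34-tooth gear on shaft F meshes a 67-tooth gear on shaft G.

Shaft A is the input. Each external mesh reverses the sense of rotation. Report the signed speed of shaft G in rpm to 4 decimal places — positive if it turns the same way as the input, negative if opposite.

+135.2518 rpm (same as input, |ω| = 135.2518 rpm)

Stage 1 [33T→73T]: ω = 1326.0000×33/73 = 599.4247 rpm, dir flips to −; running = −599.4247
Stage 2 [50T→84T]: ω = 599.4247×50/84 = 356.8004 rpm, dir flips to +; running = +356.8004
Stage 3 [72T→72T]: ω = 356.8004×72/72 = 356.8004 rpm, dir flips to −; running = −356.8004
Stage 4 [62T→83T]: ω = 356.8004×62/83 = 266.5256 rpm, dir flips to +; running = +266.5256
Stage 5 [54T→54T]: ω = 266.5256×54/54 = 266.5256 rpm, dir flips to −; running = −266.5256
Stage 6 [34T→67T]: ω = 266.5256×34/67 = 135.2518 rpm, dir flips to +; running = +135.2518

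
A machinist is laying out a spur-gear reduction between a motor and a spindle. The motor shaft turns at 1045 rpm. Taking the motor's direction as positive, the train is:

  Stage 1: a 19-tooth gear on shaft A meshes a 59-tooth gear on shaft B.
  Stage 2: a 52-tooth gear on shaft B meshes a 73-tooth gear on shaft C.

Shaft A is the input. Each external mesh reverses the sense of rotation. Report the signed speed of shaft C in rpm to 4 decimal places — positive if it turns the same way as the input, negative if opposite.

+239.7167 rpm (same as input, |ω| = 239.7167 rpm)

Stage 1 [19T→59T]: ω = 1045.0000×19/59 = 336.5254 rpm, dir flips to −; running = −336.5254
Stage 2 [52T→73T]: ω = 336.5254×52/73 = 239.7167 rpm, dir flips to +; running = +239.7167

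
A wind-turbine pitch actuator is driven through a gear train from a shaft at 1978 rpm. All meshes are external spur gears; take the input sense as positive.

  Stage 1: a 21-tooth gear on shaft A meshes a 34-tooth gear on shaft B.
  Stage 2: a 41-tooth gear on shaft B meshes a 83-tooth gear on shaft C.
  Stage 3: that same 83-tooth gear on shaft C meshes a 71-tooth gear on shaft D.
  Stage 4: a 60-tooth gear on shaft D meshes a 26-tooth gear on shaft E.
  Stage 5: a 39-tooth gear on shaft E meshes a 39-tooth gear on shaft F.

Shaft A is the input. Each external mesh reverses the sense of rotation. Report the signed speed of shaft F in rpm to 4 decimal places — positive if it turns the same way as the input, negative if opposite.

-1628.0588 rpm (opposite to input, |ω| = 1628.0588 rpm)

Stage 1 [21T→34T]: ω = 1978.0000×21/34 = 1221.7059 rpm, dir flips to −; running = −1221.7059
Stage 2 [41T→83T]: ω = 1221.7059×41/83 = 603.4933 rpm, dir flips to +; running = +603.4933
Stage 3 [83T→71T]: ω = 603.4933×83/71 = 705.4921 rpm, dir flips to −; running = −705.4921
Stage 4 [60T→26T]: ω = 705.4921×60/26 = 1628.0588 rpm, dir flips to +; running = +1628.0588
Stage 5 [39T→39T]: ω = 1628.0588×39/39 = 1628.0588 rpm, dir flips to −; running = −1628.0588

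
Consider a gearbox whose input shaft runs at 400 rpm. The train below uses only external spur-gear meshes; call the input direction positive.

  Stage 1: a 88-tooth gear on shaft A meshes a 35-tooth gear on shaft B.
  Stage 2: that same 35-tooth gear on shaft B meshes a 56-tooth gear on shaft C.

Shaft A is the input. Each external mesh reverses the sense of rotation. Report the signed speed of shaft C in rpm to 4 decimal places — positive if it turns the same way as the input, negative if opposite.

+628.5714 rpm (same as input, |ω| = 628.5714 rpm)

Stage 1 [88T→35T]: ω = 400.0000×88/35 = 1005.7143 rpm, dir flips to −; running = −1005.7143
Stage 2 [35T→56T]: ω = 1005.7143×35/56 = 628.5714 rpm, dir flips to +; running = +628.5714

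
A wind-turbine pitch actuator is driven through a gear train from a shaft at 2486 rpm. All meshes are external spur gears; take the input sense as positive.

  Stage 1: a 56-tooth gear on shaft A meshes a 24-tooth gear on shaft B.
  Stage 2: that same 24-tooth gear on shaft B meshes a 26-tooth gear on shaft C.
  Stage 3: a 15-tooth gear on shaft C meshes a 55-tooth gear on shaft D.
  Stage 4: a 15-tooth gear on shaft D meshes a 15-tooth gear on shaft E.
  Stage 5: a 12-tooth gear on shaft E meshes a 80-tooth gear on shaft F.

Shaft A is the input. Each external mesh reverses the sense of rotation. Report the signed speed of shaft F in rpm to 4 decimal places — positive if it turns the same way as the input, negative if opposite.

Stage 1 [56T→24T]: ω = 2486.0000×56/24 = 5800.6667 rpm, dir flips to −; running = −5800.6667
Stage 2 [24T→26T]: ω = 5800.6667×24/26 = 5354.4615 rpm, dir flips to +; running = +5354.4615
Stage 3 [15T→55T]: ω = 5354.4615×15/55 = 1460.3077 rpm, dir flips to −; running = −1460.3077
Stage 4 [15T→15T]: ω = 1460.3077×15/15 = 1460.3077 rpm, dir flips to +; running = +1460.3077
Stage 5 [12T→80T]: ω = 1460.3077×12/80 = 219.0462 rpm, dir flips to −; running = −219.0462

-219.0462 rpm (opposite to input, |ω| = 219.0462 rpm)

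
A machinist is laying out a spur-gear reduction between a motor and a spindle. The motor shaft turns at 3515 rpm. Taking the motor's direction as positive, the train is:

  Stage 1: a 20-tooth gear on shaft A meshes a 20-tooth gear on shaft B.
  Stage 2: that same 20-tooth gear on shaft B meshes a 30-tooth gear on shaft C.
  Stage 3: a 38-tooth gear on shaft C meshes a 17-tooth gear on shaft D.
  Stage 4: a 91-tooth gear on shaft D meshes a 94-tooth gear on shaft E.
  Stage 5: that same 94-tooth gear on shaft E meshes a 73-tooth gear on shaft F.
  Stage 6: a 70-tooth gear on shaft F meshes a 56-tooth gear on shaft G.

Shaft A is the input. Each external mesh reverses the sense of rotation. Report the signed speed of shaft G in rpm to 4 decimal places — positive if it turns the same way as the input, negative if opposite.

Stage 1 [20T→20T]: ω = 3515.0000×20/20 = 3515.0000 rpm, dir flips to −; running = −3515.0000
Stage 2 [20T→30T]: ω = 3515.0000×20/30 = 2343.3333 rpm, dir flips to +; running = +2343.3333
Stage 3 [38T→17T]: ω = 2343.3333×38/17 = 5238.0392 rpm, dir flips to −; running = −5238.0392
Stage 4 [91T→94T]: ω = 5238.0392×91/94 = 5070.8678 rpm, dir flips to +; running = +5070.8678
Stage 5 [94T→73T]: ω = 5070.8678×94/73 = 6529.6105 rpm, dir flips to −; running = −6529.6105
Stage 6 [70T→56T]: ω = 6529.6105×70/56 = 8162.0132 rpm, dir flips to +; running = +8162.0132

+8162.0132 rpm (same as input, |ω| = 8162.0132 rpm)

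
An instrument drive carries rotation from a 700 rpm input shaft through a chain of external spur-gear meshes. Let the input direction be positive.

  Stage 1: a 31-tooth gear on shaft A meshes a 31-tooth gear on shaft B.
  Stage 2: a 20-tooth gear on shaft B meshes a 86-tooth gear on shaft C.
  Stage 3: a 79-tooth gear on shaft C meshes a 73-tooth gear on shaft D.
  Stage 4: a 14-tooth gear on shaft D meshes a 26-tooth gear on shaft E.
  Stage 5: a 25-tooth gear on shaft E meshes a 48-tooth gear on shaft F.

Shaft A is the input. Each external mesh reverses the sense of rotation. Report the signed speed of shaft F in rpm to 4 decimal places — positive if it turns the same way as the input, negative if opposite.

-49.4069 rpm (opposite to input, |ω| = 49.4069 rpm)

Stage 1 [31T→31T]: ω = 700.0000×31/31 = 700.0000 rpm, dir flips to −; running = −700.0000
Stage 2 [20T→86T]: ω = 700.0000×20/86 = 162.7907 rpm, dir flips to +; running = +162.7907
Stage 3 [79T→73T]: ω = 162.7907×79/73 = 176.1708 rpm, dir flips to −; running = −176.1708
Stage 4 [14T→26T]: ω = 176.1708×14/26 = 94.8612 rpm, dir flips to +; running = +94.8612
Stage 5 [25T→48T]: ω = 94.8612×25/48 = 49.4069 rpm, dir flips to −; running = −49.4069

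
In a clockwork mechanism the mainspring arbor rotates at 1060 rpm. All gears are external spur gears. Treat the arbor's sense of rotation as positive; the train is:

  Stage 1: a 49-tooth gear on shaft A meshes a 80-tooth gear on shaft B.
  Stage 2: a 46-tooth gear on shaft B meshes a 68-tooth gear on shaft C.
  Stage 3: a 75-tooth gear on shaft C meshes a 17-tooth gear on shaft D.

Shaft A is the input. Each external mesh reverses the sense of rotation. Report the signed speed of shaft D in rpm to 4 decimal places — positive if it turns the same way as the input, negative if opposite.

-1937.6406 rpm (opposite to input, |ω| = 1937.6406 rpm)

Stage 1 [49T→80T]: ω = 1060.0000×49/80 = 649.2500 rpm, dir flips to −; running = −649.2500
Stage 2 [46T→68T]: ω = 649.2500×46/68 = 439.1985 rpm, dir flips to +; running = +439.1985
Stage 3 [75T→17T]: ω = 439.1985×75/17 = 1937.6406 rpm, dir flips to −; running = −1937.6406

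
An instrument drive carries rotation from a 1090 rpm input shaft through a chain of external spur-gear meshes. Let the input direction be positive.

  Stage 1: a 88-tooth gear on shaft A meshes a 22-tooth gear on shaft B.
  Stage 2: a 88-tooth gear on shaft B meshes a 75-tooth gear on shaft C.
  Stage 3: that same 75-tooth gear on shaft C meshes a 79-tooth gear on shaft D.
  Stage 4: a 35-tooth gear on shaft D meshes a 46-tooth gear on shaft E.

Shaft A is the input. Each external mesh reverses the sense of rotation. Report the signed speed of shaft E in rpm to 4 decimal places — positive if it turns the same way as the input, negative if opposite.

+3695.3220 rpm (same as input, |ω| = 3695.3220 rpm)

Stage 1 [88T→22T]: ω = 1090.0000×88/22 = 4360.0000 rpm, dir flips to −; running = −4360.0000
Stage 2 [88T→75T]: ω = 4360.0000×88/75 = 5115.7333 rpm, dir flips to +; running = +5115.7333
Stage 3 [75T→79T]: ω = 5115.7333×75/79 = 4856.7089 rpm, dir flips to −; running = −4856.7089
Stage 4 [35T→46T]: ω = 4856.7089×35/46 = 3695.3220 rpm, dir flips to +; running = +3695.3220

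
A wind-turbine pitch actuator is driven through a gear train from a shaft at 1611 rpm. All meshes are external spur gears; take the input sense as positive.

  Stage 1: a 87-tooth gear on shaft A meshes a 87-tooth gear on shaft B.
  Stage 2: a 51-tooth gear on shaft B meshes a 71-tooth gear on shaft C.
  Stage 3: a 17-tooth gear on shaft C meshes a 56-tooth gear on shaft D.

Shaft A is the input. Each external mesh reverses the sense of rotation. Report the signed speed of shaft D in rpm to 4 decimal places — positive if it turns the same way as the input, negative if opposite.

-351.2920 rpm (opposite to input, |ω| = 351.2920 rpm)

Stage 1 [87T→87T]: ω = 1611.0000×87/87 = 1611.0000 rpm, dir flips to −; running = −1611.0000
Stage 2 [51T→71T]: ω = 1611.0000×51/71 = 1157.1972 rpm, dir flips to +; running = +1157.1972
Stage 3 [17T→56T]: ω = 1157.1972×17/56 = 351.2920 rpm, dir flips to −; running = −351.2920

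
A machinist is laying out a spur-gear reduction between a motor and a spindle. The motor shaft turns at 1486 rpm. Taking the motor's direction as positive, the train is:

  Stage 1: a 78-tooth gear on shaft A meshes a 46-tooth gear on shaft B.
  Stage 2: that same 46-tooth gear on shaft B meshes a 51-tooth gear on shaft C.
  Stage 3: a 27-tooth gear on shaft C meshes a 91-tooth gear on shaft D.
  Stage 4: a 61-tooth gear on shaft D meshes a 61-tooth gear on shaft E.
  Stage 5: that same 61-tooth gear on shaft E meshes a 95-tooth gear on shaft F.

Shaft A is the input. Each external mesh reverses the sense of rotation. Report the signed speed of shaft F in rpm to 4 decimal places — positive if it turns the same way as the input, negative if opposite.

-432.9840 rpm (opposite to input, |ω| = 432.9840 rpm)

Stage 1 [78T→46T]: ω = 1486.0000×78/46 = 2519.7391 rpm, dir flips to −; running = −2519.7391
Stage 2 [46T→51T]: ω = 2519.7391×46/51 = 2272.7059 rpm, dir flips to +; running = +2272.7059
Stage 3 [27T→91T]: ω = 2272.7059×27/91 = 674.3193 rpm, dir flips to −; running = −674.3193
Stage 4 [61T→61T]: ω = 674.3193×61/61 = 674.3193 rpm, dir flips to +; running = +674.3193
Stage 5 [61T→95T]: ω = 674.3193×61/95 = 432.9840 rpm, dir flips to −; running = −432.9840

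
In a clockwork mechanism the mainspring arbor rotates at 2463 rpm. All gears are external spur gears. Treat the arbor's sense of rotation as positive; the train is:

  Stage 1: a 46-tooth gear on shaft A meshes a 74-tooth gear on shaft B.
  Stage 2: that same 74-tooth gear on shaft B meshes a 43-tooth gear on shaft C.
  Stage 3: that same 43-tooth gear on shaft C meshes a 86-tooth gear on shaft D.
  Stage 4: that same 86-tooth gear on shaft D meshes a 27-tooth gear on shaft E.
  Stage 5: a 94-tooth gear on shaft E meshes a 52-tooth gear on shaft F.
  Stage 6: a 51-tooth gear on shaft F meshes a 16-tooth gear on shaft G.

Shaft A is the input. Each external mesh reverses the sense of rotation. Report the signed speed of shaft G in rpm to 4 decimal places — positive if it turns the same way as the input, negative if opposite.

+24178.7131 rpm (same as input, |ω| = 24178.7131 rpm)

Stage 1 [46T→74T]: ω = 2463.0000×46/74 = 1531.0541 rpm, dir flips to −; running = −1531.0541
Stage 2 [74T→43T]: ω = 1531.0541×74/43 = 2634.8372 rpm, dir flips to +; running = +2634.8372
Stage 3 [43T→86T]: ω = 2634.8372×43/86 = 1317.4186 rpm, dir flips to −; running = −1317.4186
Stage 4 [86T→27T]: ω = 1317.4186×86/27 = 4196.2222 rpm, dir flips to +; running = +4196.2222
Stage 5 [94T→52T]: ω = 4196.2222×94/52 = 7585.4786 rpm, dir flips to −; running = −7585.4786
Stage 6 [51T→16T]: ω = 7585.4786×51/16 = 24178.7131 rpm, dir flips to +; running = +24178.7131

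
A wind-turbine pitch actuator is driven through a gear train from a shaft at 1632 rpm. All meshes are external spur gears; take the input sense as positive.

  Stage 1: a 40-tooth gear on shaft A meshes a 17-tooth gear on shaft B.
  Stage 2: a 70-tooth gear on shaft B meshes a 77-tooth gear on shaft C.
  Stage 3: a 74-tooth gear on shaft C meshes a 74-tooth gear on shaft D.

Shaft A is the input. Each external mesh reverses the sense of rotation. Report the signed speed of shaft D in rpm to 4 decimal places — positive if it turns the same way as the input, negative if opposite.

Stage 1 [40T→17T]: ω = 1632.0000×40/17 = 3840.0000 rpm, dir flips to −; running = −3840.0000
Stage 2 [70T→77T]: ω = 3840.0000×70/77 = 3490.9091 rpm, dir flips to +; running = +3490.9091
Stage 3 [74T→74T]: ω = 3490.9091×74/74 = 3490.9091 rpm, dir flips to −; running = −3490.9091

-3490.9091 rpm (opposite to input, |ω| = 3490.9091 rpm)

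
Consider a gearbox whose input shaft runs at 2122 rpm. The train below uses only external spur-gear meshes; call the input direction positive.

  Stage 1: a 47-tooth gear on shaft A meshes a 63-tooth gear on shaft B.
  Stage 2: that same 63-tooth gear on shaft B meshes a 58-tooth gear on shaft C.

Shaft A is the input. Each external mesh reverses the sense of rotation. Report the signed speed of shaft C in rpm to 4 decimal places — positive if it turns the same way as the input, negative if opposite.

Stage 1 [47T→63T]: ω = 2122.0000×47/63 = 1583.0794 rpm, dir flips to −; running = −1583.0794
Stage 2 [63T→58T]: ω = 1583.0794×63/58 = 1719.5517 rpm, dir flips to +; running = +1719.5517

+1719.5517 rpm (same as input, |ω| = 1719.5517 rpm)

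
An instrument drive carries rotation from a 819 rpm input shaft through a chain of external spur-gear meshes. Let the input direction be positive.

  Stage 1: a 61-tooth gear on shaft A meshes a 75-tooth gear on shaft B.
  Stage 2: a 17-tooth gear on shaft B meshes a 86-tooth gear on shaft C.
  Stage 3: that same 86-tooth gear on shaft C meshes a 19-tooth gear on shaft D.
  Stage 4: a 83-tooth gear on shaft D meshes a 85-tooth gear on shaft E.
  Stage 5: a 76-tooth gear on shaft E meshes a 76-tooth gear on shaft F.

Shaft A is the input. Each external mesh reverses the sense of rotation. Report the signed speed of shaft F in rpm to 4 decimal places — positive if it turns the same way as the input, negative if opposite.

Stage 1 [61T→75T]: ω = 819.0000×61/75 = 666.1200 rpm, dir flips to −; running = −666.1200
Stage 2 [17T→86T]: ω = 666.1200×17/86 = 131.6749 rpm, dir flips to +; running = +131.6749
Stage 3 [86T→19T]: ω = 131.6749×86/19 = 596.0021 rpm, dir flips to −; running = −596.0021
Stage 4 [83T→85T]: ω = 596.0021×83/85 = 581.9785 rpm, dir flips to +; running = +581.9785
Stage 5 [76T→76T]: ω = 581.9785×76/76 = 581.9785 rpm, dir flips to −; running = −581.9785

-581.9785 rpm (opposite to input, |ω| = 581.9785 rpm)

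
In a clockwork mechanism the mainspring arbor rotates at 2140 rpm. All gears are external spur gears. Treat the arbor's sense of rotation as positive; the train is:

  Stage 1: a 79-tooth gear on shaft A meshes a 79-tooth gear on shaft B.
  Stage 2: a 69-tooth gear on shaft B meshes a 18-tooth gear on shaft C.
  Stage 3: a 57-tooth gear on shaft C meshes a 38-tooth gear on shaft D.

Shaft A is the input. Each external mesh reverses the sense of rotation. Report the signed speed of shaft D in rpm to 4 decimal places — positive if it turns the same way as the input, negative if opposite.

-12305.0000 rpm (opposite to input, |ω| = 12305.0000 rpm)

Stage 1 [79T→79T]: ω = 2140.0000×79/79 = 2140.0000 rpm, dir flips to −; running = −2140.0000
Stage 2 [69T→18T]: ω = 2140.0000×69/18 = 8203.3333 rpm, dir flips to +; running = +8203.3333
Stage 3 [57T→38T]: ω = 8203.3333×57/38 = 12305.0000 rpm, dir flips to −; running = −12305.0000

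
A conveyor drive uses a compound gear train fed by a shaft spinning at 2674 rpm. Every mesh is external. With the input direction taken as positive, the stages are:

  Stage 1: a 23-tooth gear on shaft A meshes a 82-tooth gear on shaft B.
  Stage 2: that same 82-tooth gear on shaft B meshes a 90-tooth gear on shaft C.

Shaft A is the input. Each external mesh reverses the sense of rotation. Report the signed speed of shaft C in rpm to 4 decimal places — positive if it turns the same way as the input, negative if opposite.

Stage 1 [23T→82T]: ω = 2674.0000×23/82 = 750.0244 rpm, dir flips to −; running = −750.0244
Stage 2 [82T→90T]: ω = 750.0244×82/90 = 683.3556 rpm, dir flips to +; running = +683.3556

+683.3556 rpm (same as input, |ω| = 683.3556 rpm)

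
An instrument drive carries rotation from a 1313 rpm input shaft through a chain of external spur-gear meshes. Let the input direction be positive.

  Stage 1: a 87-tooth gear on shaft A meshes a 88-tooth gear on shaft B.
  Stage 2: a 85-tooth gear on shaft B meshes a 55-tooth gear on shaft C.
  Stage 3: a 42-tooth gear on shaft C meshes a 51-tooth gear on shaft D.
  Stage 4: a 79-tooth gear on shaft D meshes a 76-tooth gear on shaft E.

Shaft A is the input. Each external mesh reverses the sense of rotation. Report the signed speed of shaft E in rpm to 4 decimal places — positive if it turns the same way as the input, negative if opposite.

Stage 1 [87T→88T]: ω = 1313.0000×87/88 = 1298.0795 rpm, dir flips to −; running = −1298.0795
Stage 2 [85T→55T]: ω = 1298.0795×85/55 = 2006.1229 rpm, dir flips to +; running = +2006.1229
Stage 3 [42T→51T]: ω = 2006.1229×42/51 = 1652.1012 rpm, dir flips to −; running = −1652.1012
Stage 4 [79T→76T]: ω = 1652.1012×79/76 = 1717.3158 rpm, dir flips to +; running = +1717.3158

+1717.3158 rpm (same as input, |ω| = 1717.3158 rpm)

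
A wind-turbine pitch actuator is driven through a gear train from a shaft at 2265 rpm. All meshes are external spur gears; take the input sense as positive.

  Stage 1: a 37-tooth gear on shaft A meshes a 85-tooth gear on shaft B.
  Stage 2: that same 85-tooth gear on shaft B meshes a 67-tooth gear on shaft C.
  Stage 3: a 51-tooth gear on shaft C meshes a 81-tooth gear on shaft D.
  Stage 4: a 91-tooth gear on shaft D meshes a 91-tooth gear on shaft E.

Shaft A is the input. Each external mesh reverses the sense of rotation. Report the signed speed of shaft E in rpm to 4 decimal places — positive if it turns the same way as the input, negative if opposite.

+787.5539 rpm (same as input, |ω| = 787.5539 rpm)

Stage 1 [37T→85T]: ω = 2265.0000×37/85 = 985.9412 rpm, dir flips to −; running = −985.9412
Stage 2 [85T→67T]: ω = 985.9412×85/67 = 1250.8209 rpm, dir flips to +; running = +1250.8209
Stage 3 [51T→81T]: ω = 1250.8209×51/81 = 787.5539 rpm, dir flips to −; running = −787.5539
Stage 4 [91T→91T]: ω = 787.5539×91/91 = 787.5539 rpm, dir flips to +; running = +787.5539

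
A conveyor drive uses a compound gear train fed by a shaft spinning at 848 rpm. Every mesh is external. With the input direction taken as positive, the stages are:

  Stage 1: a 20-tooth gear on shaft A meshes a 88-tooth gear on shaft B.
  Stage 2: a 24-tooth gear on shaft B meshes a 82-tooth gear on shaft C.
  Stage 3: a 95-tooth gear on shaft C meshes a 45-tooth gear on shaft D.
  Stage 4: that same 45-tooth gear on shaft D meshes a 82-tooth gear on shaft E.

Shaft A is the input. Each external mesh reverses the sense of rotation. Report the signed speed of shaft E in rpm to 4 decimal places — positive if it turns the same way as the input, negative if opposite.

+65.3507 rpm (same as input, |ω| = 65.3507 rpm)

Stage 1 [20T→88T]: ω = 848.0000×20/88 = 192.7273 rpm, dir flips to −; running = −192.7273
Stage 2 [24T→82T]: ω = 192.7273×24/82 = 56.4080 rpm, dir flips to +; running = +56.4080
Stage 3 [95T→45T]: ω = 56.4080×95/45 = 119.0835 rpm, dir flips to −; running = −119.0835
Stage 4 [45T→82T]: ω = 119.0835×45/82 = 65.3507 rpm, dir flips to +; running = +65.3507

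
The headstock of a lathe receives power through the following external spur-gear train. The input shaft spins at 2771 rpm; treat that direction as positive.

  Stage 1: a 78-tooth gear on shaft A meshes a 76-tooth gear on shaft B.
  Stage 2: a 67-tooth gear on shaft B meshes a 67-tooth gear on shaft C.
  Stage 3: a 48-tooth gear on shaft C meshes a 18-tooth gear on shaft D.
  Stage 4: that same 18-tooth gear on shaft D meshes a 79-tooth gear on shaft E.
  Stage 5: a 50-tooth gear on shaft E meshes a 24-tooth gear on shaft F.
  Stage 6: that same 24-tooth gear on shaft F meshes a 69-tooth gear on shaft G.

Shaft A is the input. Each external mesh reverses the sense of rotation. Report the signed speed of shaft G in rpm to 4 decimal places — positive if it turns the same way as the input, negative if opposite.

+1252.1392 rpm (same as input, |ω| = 1252.1392 rpm)

Stage 1 [78T→76T]: ω = 2771.0000×78/76 = 2843.9211 rpm, dir flips to −; running = −2843.9211
Stage 2 [67T→67T]: ω = 2843.9211×67/67 = 2843.9211 rpm, dir flips to +; running = +2843.9211
Stage 3 [48T→18T]: ω = 2843.9211×48/18 = 7583.7895 rpm, dir flips to −; running = −7583.7895
Stage 4 [18T→79T]: ω = 7583.7895×18/79 = 1727.9520 rpm, dir flips to +; running = +1727.9520
Stage 5 [50T→24T]: ω = 1727.9520×50/24 = 3599.9001 rpm, dir flips to −; running = −3599.9001
Stage 6 [24T→69T]: ω = 3599.9001×24/69 = 1252.1392 rpm, dir flips to +; running = +1252.1392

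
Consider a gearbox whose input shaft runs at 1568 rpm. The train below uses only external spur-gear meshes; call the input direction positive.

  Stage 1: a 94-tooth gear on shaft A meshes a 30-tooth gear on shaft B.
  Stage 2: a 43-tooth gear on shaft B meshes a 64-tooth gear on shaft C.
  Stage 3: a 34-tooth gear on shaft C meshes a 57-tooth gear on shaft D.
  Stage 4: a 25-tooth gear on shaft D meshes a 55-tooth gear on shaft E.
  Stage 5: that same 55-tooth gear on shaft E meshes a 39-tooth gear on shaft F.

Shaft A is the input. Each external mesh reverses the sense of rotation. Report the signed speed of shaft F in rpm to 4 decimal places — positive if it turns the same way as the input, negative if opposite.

Stage 1 [94T→30T]: ω = 1568.0000×94/30 = 4913.0667 rpm, dir flips to −; running = −4913.0667
Stage 2 [43T→64T]: ω = 4913.0667×43/64 = 3300.9667 rpm, dir flips to +; running = +3300.9667
Stage 3 [34T→57T]: ω = 3300.9667×34/57 = 1968.9977 rpm, dir flips to −; running = −1968.9977
Stage 4 [25T→55T]: ω = 1968.9977×25/55 = 894.9989 rpm, dir flips to +; running = +894.9989
Stage 5 [55T→39T]: ω = 894.9989×55/39 = 1262.1780 rpm, dir flips to −; running = −1262.1780

-1262.1780 rpm (opposite to input, |ω| = 1262.1780 rpm)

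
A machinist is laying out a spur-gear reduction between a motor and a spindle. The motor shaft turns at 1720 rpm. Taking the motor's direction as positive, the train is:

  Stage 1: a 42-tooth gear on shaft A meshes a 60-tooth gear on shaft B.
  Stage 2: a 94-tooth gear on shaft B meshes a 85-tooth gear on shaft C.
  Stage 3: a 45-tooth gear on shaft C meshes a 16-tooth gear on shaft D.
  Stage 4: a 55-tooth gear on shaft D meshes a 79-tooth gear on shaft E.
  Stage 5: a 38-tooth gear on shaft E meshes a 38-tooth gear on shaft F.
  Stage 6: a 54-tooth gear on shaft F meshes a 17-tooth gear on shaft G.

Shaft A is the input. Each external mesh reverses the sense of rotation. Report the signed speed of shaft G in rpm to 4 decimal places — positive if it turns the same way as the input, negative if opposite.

+8281.4881 rpm (same as input, |ω| = 8281.4881 rpm)

Stage 1 [42T→60T]: ω = 1720.0000×42/60 = 1204.0000 rpm, dir flips to −; running = −1204.0000
Stage 2 [94T→85T]: ω = 1204.0000×94/85 = 1331.4824 rpm, dir flips to +; running = +1331.4824
Stage 3 [45T→16T]: ω = 1331.4824×45/16 = 3744.7941 rpm, dir flips to −; running = −3744.7941
Stage 4 [55T→79T]: ω = 3744.7941×55/79 = 2607.1351 rpm, dir flips to +; running = +2607.1351
Stage 5 [38T→38T]: ω = 2607.1351×38/38 = 2607.1351 rpm, dir flips to −; running = −2607.1351
Stage 6 [54T→17T]: ω = 2607.1351×54/17 = 8281.4881 rpm, dir flips to +; running = +8281.4881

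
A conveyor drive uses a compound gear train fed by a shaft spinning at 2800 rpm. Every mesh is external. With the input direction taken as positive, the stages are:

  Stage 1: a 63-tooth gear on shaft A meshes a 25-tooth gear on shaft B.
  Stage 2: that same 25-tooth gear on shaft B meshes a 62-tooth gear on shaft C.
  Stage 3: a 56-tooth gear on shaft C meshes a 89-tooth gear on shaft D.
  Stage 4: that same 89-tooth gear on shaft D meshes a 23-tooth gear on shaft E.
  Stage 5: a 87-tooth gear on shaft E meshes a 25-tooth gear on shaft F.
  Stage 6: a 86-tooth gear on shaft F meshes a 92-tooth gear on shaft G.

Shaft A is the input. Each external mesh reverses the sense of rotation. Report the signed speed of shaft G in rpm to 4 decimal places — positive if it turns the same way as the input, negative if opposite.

+22534.9682 rpm (same as input, |ω| = 22534.9682 rpm)

Stage 1 [63T→25T]: ω = 2800.0000×63/25 = 7056.0000 rpm, dir flips to −; running = −7056.0000
Stage 2 [25T→62T]: ω = 7056.0000×25/62 = 2845.1613 rpm, dir flips to +; running = +2845.1613
Stage 3 [56T→89T]: ω = 2845.1613×56/89 = 1790.2138 rpm, dir flips to −; running = −1790.2138
Stage 4 [89T→23T]: ω = 1790.2138×89/23 = 6927.3492 rpm, dir flips to +; running = +6927.3492
Stage 5 [87T→25T]: ω = 6927.3492×87/25 = 24107.1753 rpm, dir flips to −; running = −24107.1753
Stage 6 [86T→92T]: ω = 24107.1753×86/92 = 22534.9682 rpm, dir flips to +; running = +22534.9682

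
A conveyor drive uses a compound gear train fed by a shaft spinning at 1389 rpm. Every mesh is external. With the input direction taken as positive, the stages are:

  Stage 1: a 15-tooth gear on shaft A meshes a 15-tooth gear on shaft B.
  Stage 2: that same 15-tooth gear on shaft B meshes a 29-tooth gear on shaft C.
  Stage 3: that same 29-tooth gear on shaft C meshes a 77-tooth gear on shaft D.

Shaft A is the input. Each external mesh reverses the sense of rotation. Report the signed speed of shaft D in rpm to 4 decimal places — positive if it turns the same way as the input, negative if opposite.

-270.5844 rpm (opposite to input, |ω| = 270.5844 rpm)

Stage 1 [15T→15T]: ω = 1389.0000×15/15 = 1389.0000 rpm, dir flips to −; running = −1389.0000
Stage 2 [15T→29T]: ω = 1389.0000×15/29 = 718.4483 rpm, dir flips to +; running = +718.4483
Stage 3 [29T→77T]: ω = 718.4483×29/77 = 270.5844 rpm, dir flips to −; running = −270.5844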